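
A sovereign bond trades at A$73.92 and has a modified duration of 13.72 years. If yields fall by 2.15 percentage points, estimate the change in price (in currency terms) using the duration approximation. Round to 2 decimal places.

Duration approximation: ΔP/P ≈ -D_mod · Δy = -13.72 × (-0.0215) = +0.294980.
ΔP ≈ 73.92 × (+0.294980) = +21.8049216.

+A$21.80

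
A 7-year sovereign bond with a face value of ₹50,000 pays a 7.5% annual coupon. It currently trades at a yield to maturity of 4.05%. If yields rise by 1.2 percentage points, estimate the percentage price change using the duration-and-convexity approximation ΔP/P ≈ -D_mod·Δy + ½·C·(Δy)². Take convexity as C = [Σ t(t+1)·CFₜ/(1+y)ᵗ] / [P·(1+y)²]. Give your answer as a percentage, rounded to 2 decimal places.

With y = 0.0405:
  t   CF        PV=CF/(1+0.0405)^t    t·PV        t(t+1)·PV
  1     3,750.00     3,604.0365     3,604.0365       7,208.0730
  2     3,750.00     3,463.7545     6,927.5089      20,782.5268
  3     3,750.00     3,328.9327     9,986.7981      39,947.1923
  4     3,750.00     3,199.3587    12,797.4347      63,987.1733
  5     3,750.00     3,074.8281    15,374.1406      92,244.8438
  6     3,750.00     2,955.1448    17,730.8686     124,116.0801
  7    53,750.00    40,708.3853   284,958.6973   2,279,669.5786
  Σ                 60,334.4406   351,379.4847   2,627,955.4679
P = 60,334.4406; D_Mac = 5.82386 yrs; D_mod = 5.59718 yrs; C = 40.23171.
Duration effect: -5.59718 × (+0.012) = -0.067166
Convexity effect: 0.5 × 40.23171 × (0.012)² = +0.0028967
ΔP/P ≈ -0.067166 + 0.0028967 = -0.064269 = -6.4269%.

-6.43%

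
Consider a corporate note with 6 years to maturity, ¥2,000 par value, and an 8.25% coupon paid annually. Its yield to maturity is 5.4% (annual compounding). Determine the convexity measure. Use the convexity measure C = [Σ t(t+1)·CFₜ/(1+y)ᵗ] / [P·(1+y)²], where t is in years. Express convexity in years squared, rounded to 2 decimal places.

With y = 0.054:
  t   CF        PV=CF/(1+0.054)^t    t·PV        t(t+1)·PV
  1       165.00       156.5465       156.5465         313.0930
  2       165.00       148.5261       297.0522         891.1565
  3       165.00       140.9166       422.7498       1,690.9990
  4       165.00       133.6970       534.7878       2,673.9390
  5       165.00       126.8472       634.2360       3,805.4160
  6     2,165.00     1,579.1167     9,474.7004      66,322.9028
  Σ                  2,285.6500    11,520.0726      75,697.5063
P = 2,285.6500.
Convexity = Σ t(t+1)·PV / [P·(1+y)²] = 75,697.5063 / (2,285.6500 × 1.110916) = 29.81197.

29.81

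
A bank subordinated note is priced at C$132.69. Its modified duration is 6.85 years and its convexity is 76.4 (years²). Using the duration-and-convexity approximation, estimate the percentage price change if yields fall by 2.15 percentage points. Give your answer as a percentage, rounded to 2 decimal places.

+16.49%

Duration effect: -D_mod·Δy = -6.85 × (-0.0215) = +0.147275
Convexity effect: ½·C·(Δy)² = 0.5 × 76.4 × (-0.0215)² = +0.01765795
ΔP/P ≈ +0.147275 + 0.01765795 = +0.16493295
= +16.493295%.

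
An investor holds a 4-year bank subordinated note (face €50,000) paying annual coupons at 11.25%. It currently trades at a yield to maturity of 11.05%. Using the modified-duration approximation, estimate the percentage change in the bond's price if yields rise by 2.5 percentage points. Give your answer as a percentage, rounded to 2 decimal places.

-7.73%

Periodic yield y = 0.1105. Modified duration first:
  t   CF        PV=CF/(1+0.1105)^t    t·PV
  1     5,625.00     5,065.2859     5,065.2859
  2     5,625.00     4,561.2660     9,122.5320
  3     5,625.00     4,107.3985    12,322.1954
  4    55,625.00    36,575.9633   146,303.8530
  Σ                 50,309.9137   172,813.8664
P = 50,309.9137; D_Mac = 3.43499 yrs; D_mod = 3.43499/(1+0.1105) = 3.09319 yrs.
ΔP/P ≈ -D_mod · Δy = -3.09319 × (+0.025) = -0.077330 = -7.7330%.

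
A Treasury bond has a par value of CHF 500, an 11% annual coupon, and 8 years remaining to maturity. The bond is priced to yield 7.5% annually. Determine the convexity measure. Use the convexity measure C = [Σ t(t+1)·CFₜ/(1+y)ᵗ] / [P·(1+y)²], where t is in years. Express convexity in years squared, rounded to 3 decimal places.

With y = 0.075:
  t   CF        PV=CF/(1+0.075)^t    t·PV        t(t+1)·PV
  1        55.00        51.1628        51.1628         102.3256
  2        55.00        47.5933        95.1866         285.5598
  3        55.00        44.2728       132.8185         531.2740
  4        55.00        41.1840       164.7361         823.6806
  5        55.00        38.3107       191.5536       1,149.3217
  6        55.00        35.6379       213.8273       1,496.7911
  7        55.00        33.1515       232.0606       1,856.4851
  8       555.00       311.1897     2,489.5179      22,405.6612
  Σ                    602.5028     3,570.8635      28,651.0991
P = 602.5028.
Convexity = Σ t(t+1)·PV / [P·(1+y)²] = 28,651.0991 / (602.5028 × 1.155625) = 41.14957.

41.150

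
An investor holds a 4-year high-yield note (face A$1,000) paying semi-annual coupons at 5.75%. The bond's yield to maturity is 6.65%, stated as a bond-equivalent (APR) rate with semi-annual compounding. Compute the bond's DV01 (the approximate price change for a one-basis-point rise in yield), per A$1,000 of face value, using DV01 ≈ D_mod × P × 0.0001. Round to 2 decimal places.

A$0.34

Periodic yield y = 0.03325.
  t   CF        PV=CF/(1+0.03325)^t    t·PV
  1        28.75        27.8248        27.8248
  2        28.75        26.9294        53.8588
  3        28.75        26.0628        78.1885
  4        28.75        25.2241       100.8965
  5        28.75        24.4124       122.0621
  6        28.75        23.6268       141.7610
  7        28.75        22.8665       160.0656
  8     1,028.75       791.8931     6,335.1445
  Σ                    968.8400     7,019.8018
P = 968.8400; D_Mac = 7.24557 half-year periods = 3.62279 yrs; D_mod = 3.50621 yrs.
DV01 ≈ 3.50621 × 968.8400 × 0.0001 = 0.339695.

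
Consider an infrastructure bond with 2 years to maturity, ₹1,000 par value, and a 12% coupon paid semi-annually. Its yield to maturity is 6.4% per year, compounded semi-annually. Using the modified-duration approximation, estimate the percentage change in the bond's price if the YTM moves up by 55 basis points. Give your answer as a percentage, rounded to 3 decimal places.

Periodic yield y = 0.032. Modified duration first:
  t   CF        PV=CF/(1+0.032)^t    t·PV
  1        60.00        58.1395        58.1395
  2        60.00        56.3368       112.6735
  3        60.00        54.5899       163.7696
  4     1,060.00       934.5167     3,738.0669
  Σ                  1,103.5829     4,072.6496
P = 1,103.5829; D_Mac = 3.69039 half-year periods = 1.84519 yrs; D_mod = 1.84519/(1+0.032) = 1.78798 yrs.
ΔP/P ≈ -D_mod · Δy = -1.78798 × (+0.0055) = -0.009834 = -0.9834%.

-0.983%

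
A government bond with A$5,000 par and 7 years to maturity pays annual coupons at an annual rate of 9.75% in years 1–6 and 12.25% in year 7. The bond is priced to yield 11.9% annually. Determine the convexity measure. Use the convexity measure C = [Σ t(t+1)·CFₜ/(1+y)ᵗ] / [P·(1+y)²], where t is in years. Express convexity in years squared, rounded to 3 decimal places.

With y = 0.119:
  t   CF        PV=CF/(1+0.119)^t    t·PV        t(t+1)·PV
  1       487.50       435.6568       435.6568         871.3137
  2       487.50       389.3269       778.6539       2,335.9616
  3       487.50       347.9240     1,043.7719       4,175.0877
  4       487.50       310.9240     1,243.6961       6,218.4804
  5       487.50       277.8588     1,389.2941       8,335.7646
  6       487.50       248.3099     1,489.8596      10,429.0174
  7     5,612.50     2,554.7344    17,883.1405     143,065.1239
  Σ                  4,564.7349    24,264.0729     175,430.7493
P = 4,564.7349.
Convexity = Σ t(t+1)·PV / [P·(1+y)²] = 175,430.7493 / (4,564.7349 × 1.252161) = 30.69234.

30.692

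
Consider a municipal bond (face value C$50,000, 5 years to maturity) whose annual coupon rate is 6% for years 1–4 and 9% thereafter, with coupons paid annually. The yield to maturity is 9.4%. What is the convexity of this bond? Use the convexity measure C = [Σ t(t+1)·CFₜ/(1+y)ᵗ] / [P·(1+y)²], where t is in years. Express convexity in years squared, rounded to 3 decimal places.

21.320

With y = 0.094:
  t   CF        PV=CF/(1+0.094)^t    t·PV        t(t+1)·PV
  1     3,000.00     2,742.2303     2,742.2303       5,484.4607
  2     3,000.00     2,506.6091     5,013.2182      15,039.6546
  3     3,000.00     2,291.2332     6,873.6995      27,494.7981
  4     3,000.00     2,094.3630     8,377.4522      41,887.2610
  5    54,500.00    34,778.4236   173,892.1178   1,043,352.7066
  Σ                 44,412.8592   196,898.7180   1,133,258.8809
P = 44,412.8592.
Convexity = Σ t(t+1)·PV / [P·(1+y)²] = 1,133,258.8809 / (44,412.8592 × 1.196836) = 21.31993.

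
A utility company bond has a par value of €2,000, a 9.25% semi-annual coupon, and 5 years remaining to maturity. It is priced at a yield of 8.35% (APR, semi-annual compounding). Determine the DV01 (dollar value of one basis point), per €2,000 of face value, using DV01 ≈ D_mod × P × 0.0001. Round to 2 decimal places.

Periodic yield y = 0.04175.
  t   CF        PV=CF/(1+0.04175)^t    t·PV
  1        92.50        88.7929        88.7929
  2        92.50        85.2344       170.4687
  3        92.50        81.8184       245.4553
  4        92.50        78.5394       314.1577
  5        92.50        75.3918       376.9591
  6        92.50        72.3704       434.2221
  7        92.50        69.4700       486.2899
  8        92.50        66.6858       533.4868
  9        92.50        64.0133       576.1196
  10    2,092.50     1,390.0499    13,900.4985
  Σ                  2,072.3663    17,126.4505
P = 2,072.3663; D_Mac = 8.26420 half-year periods = 4.13210 yrs; D_mod = 3.96650 yrs.
DV01 ≈ 3.96650 × 2,072.3663 × 0.0001 = 0.822004.

€0.82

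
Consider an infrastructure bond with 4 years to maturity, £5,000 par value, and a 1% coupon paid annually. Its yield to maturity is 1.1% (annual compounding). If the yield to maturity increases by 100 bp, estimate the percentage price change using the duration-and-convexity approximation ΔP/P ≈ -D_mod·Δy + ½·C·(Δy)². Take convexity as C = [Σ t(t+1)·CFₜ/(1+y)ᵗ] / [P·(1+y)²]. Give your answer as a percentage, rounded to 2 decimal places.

-3.80%

With y = 0.011:
  t   CF        PV=CF/(1+0.011)^t    t·PV        t(t+1)·PV
  1        50.00        49.4560        49.4560          98.9120
  2        50.00        48.9179        97.8358         293.5073
  3        50.00        48.3856       145.1569         580.6277
  4     5,050.00     4,833.7786    19,335.1144      96,675.5722
  Σ                  4,980.5381    19,627.5631      97,648.6193
P = 4,980.5381; D_Mac = 3.94085 yrs; D_mod = 3.89797 yrs; C = 19.18172.
Duration effect: -3.89797 × (+0.01) = -0.038980
Convexity effect: 0.5 × 19.18172 × (0.01)² = +0.0009591
ΔP/P ≈ -0.038980 + 0.0009591 = -0.038021 = -3.8021%.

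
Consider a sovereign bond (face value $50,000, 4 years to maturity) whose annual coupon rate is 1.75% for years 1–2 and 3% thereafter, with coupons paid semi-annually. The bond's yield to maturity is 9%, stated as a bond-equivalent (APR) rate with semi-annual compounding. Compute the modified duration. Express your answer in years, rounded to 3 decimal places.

3.678 years

Periodic yield y = 0.045. First find Macaulay duration:
  t   CF        PV=CF/(1+0.045)^t    t·PV
  1       437.50       418.6603       418.6603
  2       437.50       400.6319       801.2637
  3       437.50       383.3798     1,150.1393
  4       437.50       366.8706     1,467.4824
  5       750.00       601.8383     3,009.1914
  6       750.00       575.9218     3,455.5308
  7       750.00       551.1213     3,857.8494
  8    50,750.00    35,686.6452   285,493.1615
  Σ                 38,985.0691   299,653.2788
P = 38,985.0691; Macaulay duration = 299,653.2788 / 38,985.0691 = 7.68636 half-year periods = 3.84318 years.
Modified duration = D_Mac / (1 + y) = 3.84318 / 1.045 = 3.67768 years.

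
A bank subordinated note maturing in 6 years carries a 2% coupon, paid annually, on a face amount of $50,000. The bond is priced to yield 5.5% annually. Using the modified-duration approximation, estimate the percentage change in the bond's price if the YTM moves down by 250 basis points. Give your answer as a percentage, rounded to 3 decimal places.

+13.456%

Periodic yield y = 0.055. Modified duration first:
  t   CF        PV=CF/(1+0.055)^t    t·PV
  1     1,000.00       947.8673       947.8673
  2     1,000.00       898.4524     1,796.9048
  3     1,000.00       851.6137     2,554.8410
  4     1,000.00       807.2167     3,228.8670
  5     1,000.00       765.1344     3,825.6718
  6    51,000.00    36,987.5375   221,925.2249
  Σ                 41,257.8220   234,279.3768
P = 41,257.8220; D_Mac = 5.67842 yrs; D_mod = 5.67842/(1+0.055) = 5.38239 yrs.
ΔP/P ≈ -D_mod · Δy = -5.38239 × (-0.025) = +0.134560 = +13.4560%.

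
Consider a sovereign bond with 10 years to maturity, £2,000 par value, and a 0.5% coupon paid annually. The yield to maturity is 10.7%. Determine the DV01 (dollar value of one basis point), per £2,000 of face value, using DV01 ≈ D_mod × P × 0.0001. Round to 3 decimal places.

Periodic yield y = 0.107.
  t   CF        PV=CF/(1+0.107)^t    t·PV
  1        10.00         9.0334         9.0334
  2        10.00         8.1603        16.3205
  3        10.00         7.3715        22.1146
  4        10.00         6.6590        26.6360
  5        10.00         6.0154        30.0768
  6        10.00         5.4339        32.6036
  7        10.00         4.9087        34.3609
  8        10.00         4.4342        35.4739
  9        10.00         4.0056        36.0507
  10    2,010.00       727.3105     7,273.1049
  Σ                    783.3326     7,515.7754
P = 783.3326; D_Mac = 9.59462 yrs; D_mod = 8.66722 yrs.
DV01 ≈ 8.66722 × 783.3326 × 0.0001 = 0.678932.

£0.679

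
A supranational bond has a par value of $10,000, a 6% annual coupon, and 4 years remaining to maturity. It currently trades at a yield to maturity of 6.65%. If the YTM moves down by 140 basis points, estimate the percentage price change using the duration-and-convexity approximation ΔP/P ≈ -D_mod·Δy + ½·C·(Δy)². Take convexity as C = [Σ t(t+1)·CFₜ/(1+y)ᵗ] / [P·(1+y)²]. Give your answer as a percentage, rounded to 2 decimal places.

With y = 0.0665:
  t   CF        PV=CF/(1+0.0665)^t    t·PV        t(t+1)·PV
  1       600.00       562.5879       562.5879       1,125.1758
  2       600.00       527.5086     1,055.0172       3,165.0515
  3       600.00       494.6166     1,483.8497       5,935.3990
  4    10,600.00     8,193.3673    32,773.4693     163,867.3467
  Σ                  9,778.0804    35,874.9242     174,092.9730
P = 9,778.0804; D_Mac = 3.66891 yrs; D_mod = 3.44014 yrs; C = 15.65330.
Duration effect: -3.44014 × (-0.014) = +0.048162
Convexity effect: 0.5 × 15.65330 × (-0.014)² = +0.0015340
ΔP/P ≈ +0.048162 + 0.0015340 = +0.049696 = +4.9696%.

+4.97%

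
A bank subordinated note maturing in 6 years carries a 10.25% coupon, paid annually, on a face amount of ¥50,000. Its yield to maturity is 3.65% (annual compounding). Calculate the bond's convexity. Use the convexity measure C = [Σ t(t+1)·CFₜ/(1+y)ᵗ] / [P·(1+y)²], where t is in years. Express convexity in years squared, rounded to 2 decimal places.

30.04

With y = 0.0365:
  t   CF        PV=CF/(1+0.0365)^t    t·PV        t(t+1)·PV
  1     5,125.00     4,944.5248     4,944.5248       9,889.0497
  2     5,125.00     4,770.4051     9,540.8101      28,622.4304
  3     5,125.00     4,602.4168    13,807.2505      55,229.0021
  4     5,125.00     4,440.3443    17,761.3771      88,806.8856
  5     5,125.00     4,283.9790    21,419.8952     128,519.3713
  6    55,125.00    44,456.2436   266,737.4618   1,867,162.2328
  Σ                 67,497.9137   334,211.3196   2,178,228.9718
P = 67,497.9137.
Convexity = Σ t(t+1)·PV / [P·(1+y)²] = 2,178,228.9718 / (67,497.9137 × 1.074332) = 30.03825.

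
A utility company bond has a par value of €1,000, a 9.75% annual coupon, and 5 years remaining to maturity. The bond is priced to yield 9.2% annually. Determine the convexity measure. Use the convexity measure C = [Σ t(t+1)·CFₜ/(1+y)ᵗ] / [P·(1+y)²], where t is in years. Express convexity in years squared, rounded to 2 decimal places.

19.82

With y = 0.092:
  t   CF        PV=CF/(1+0.092)^t    t·PV        t(t+1)·PV
  1        97.50        89.2857        89.2857         178.5714
  2        97.50        81.7635       163.5269         490.5808
  3        97.50        74.8750       224.6249         898.4997
  4        97.50        68.5668       274.2673       1,371.3366
  5     1,097.50       706.7915     3,533.9577      21,203.7459
  Σ                  1,021.2825     4,285.6626      24,142.7345
P = 1,021.2825.
Convexity = Σ t(t+1)·PV / [P·(1+y)²] = 24,142.7345 / (1,021.2825 × 1.192464) = 19.82418.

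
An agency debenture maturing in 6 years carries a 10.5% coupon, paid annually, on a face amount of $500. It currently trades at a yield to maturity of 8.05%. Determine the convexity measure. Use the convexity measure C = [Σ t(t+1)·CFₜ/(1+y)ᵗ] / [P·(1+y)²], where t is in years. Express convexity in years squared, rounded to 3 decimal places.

26.608

With y = 0.0805:
  t   CF        PV=CF/(1+0.0805)^t    t·PV        t(t+1)·PV
  1        52.50        48.5886        48.5886          97.1772
  2        52.50        44.9686        89.9373         269.8118
  3        52.50        41.6184       124.8551         499.4204
  4        52.50        38.5177       154.0708         770.3538
  5        52.50        35.6480       178.2401       1,069.4407
  6       552.50       347.2031     2,083.2189      14,582.5322
  Σ                    556.5445     2,678.9107      17,288.7361
P = 556.5445.
Convexity = Σ t(t+1)·PV / [P·(1+y)²] = 17,288.7361 / (556.5445 × 1.167480) = 26.60810.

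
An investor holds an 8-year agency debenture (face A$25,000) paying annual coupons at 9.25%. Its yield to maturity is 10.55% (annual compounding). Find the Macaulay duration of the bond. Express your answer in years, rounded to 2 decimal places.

Periodic yield y = 0.1055. Discount each cash flow and weight by its year:
  t   CF        PV=CF/(1+0.1055)^t    t·PV
  1     2,312.50     2,091.8137     2,091.8137
  2     2,312.50     1,892.1878     3,784.3757
  3     2,312.50     1,711.6127     5,134.8381
  4     2,312.50     1,548.2702     6,193.0808
  5     2,312.50     1,400.5158     7,002.5789
  6     2,312.50     1,266.8619     7,601.1711
  7     2,312.50     1,145.9628     8,021.7395
  8    27,312.50    12,243.1023    97,944.8185
  Σ                 23,300.3271   137,774.4163
Price P = Σ PV = 23,300.3271.
Macaulay duration = Σ(t·PV) / P = 137,774.4163 / 23,300.3271 = 5.91298 years.

5.91 years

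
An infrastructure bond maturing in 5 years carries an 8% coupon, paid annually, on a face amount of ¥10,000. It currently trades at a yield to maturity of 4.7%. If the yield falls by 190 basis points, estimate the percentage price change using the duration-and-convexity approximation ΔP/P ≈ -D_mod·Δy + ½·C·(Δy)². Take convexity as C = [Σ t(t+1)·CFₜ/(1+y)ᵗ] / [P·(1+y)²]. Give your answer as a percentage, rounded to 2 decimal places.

With y = 0.047:
  t   CF        PV=CF/(1+0.047)^t    t·PV        t(t+1)·PV
  1       800.00       764.0879       764.0879       1,528.1757
  2       800.00       729.7878     1,459.5757       4,378.7270
  3       800.00       697.0275     2,091.0826       8,364.3306
  4       800.00       665.7379     2,662.9515      13,314.7573
  5    10,800.00     8,584.0126    42,920.0631     257,520.3784
  Σ                 11,440.6537    49,897.7607     285,106.3691
P = 11,440.6537; D_Mac = 4.36144 yrs; D_mod = 4.16566 yrs; C = 22.73331.
Duration effect: -4.16566 × (-0.019) = +0.079147
Convexity effect: 0.5 × 22.73331 × (-0.019)² = +0.0041034
ΔP/P ≈ +0.079147 + 0.0041034 = +0.083251 = +8.3251%.

+8.33%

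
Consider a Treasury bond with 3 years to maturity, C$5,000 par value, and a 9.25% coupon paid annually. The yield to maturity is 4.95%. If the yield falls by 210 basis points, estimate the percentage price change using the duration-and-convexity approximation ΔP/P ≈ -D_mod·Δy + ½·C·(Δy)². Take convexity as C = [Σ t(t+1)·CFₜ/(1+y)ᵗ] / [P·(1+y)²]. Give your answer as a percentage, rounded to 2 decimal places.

With y = 0.0495:
  t   CF        PV=CF/(1+0.0495)^t    t·PV        t(t+1)·PV
  1       462.50       440.6860       440.6860         881.3721
  2       462.50       419.9009       839.8019       2,519.4057
  3     5,462.50     4,725.4603    14,176.3810      56,705.5239
  Σ                  5,586.0473    15,456.8689      60,106.3017
P = 5,586.0473; D_Mac = 2.76705 yrs; D_mod = 2.63654 yrs; C = 9.76901.
Duration effect: -2.63654 × (-0.021) = +0.055367
Convexity effect: 0.5 × 9.76901 × (-0.021)² = +0.0021541
ΔP/P ≈ +0.055367 + 0.0021541 = +0.057521 = +5.7521%.

+5.75%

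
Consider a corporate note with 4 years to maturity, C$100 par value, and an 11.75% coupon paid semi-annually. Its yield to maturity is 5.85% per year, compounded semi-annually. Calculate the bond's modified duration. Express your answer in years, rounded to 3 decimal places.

3.279 years

Periodic yield y = 0.02925. First find Macaulay duration:
  t   CF        PV=CF/(1+0.02925)^t    t·PV
  1        5.875         5.7080         5.7080
  2        5.875         5.5458        11.0916
  3        5.875         5.3882        16.1647
  4        5.875         5.2351        20.9404
  5        5.875         5.0863        25.4316
  6        5.875         4.9418        29.6506
  7        5.875         4.8013        33.6093
  8      105.875        84.0672       672.5373
  Σ                    120.7738       815.1336
P = 120.7738; Macaulay duration = 815.1336 / 120.7738 = 6.74926 half-year periods = 3.37463 years.
Modified duration = D_Mac / (1 + y) = 3.37463 / 1.02925 = 3.27873 years.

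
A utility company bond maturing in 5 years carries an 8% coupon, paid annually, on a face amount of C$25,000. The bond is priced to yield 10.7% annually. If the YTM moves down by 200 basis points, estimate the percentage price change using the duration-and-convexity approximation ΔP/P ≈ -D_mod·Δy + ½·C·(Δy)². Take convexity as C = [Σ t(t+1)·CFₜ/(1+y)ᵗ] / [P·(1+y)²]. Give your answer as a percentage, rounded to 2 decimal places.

With y = 0.107:
  t   CF        PV=CF/(1+0.107)^t    t·PV        t(t+1)·PV
  1     2,000.00     1,806.6847     1,806.6847       3,613.3695
  2     2,000.00     1,632.0549     3,264.1097       9,792.3292
  3     2,000.00     1,474.3043     4,422.9129      17,691.6516
  4     2,000.00     1,331.8015     5,327.2062      26,636.0308
  5    27,000.00    16,241.4822    81,207.4109     487,244.4652
  Σ                 22,486.3276    96,028.3244     544,977.8462
P = 22,486.3276; D_Mac = 4.27052 yrs; D_mod = 3.85774 yrs; C = 19.77721.
Duration effect: -3.85774 × (-0.02) = +0.077155
Convexity effect: 0.5 × 19.77721 × (-0.02)² = +0.0039554
ΔP/P ≈ +0.077155 + 0.0039554 = +0.081110 = +8.1110%.

+8.11%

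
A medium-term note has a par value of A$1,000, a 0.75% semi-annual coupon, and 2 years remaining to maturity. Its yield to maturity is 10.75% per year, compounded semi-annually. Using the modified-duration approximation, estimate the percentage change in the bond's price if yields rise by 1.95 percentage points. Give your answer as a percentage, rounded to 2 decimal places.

-3.68%

Periodic yield y = 0.05375. Modified duration first:
  t   CF        PV=CF/(1+0.05375)^t    t·PV
  1         3.75         3.5587         3.5587
  2         3.75         3.3772         6.7544
  3         3.75         3.2049         9.6148
  4     1,003.75       814.0952     3,256.3809
  Σ                    824.2361     3,276.3088
P = 824.2361; D_Mac = 3.97496 half-year periods = 1.98748 yrs; D_mod = 1.98748/(1+0.05375) = 1.88610 yrs.
ΔP/P ≈ -D_mod · Δy = -1.88610 × (+0.0195) = -0.036779 = -3.6779%.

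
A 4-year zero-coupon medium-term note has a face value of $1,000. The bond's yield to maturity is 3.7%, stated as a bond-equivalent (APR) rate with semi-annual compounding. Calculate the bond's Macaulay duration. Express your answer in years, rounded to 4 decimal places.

A zero-coupon bond has a single cash flow at maturity, so its Macaulay duration equals its maturity: 4 years.
(Equivalently: 8 semi-annual periods ÷ 2 = 4 years.)

4.0000 years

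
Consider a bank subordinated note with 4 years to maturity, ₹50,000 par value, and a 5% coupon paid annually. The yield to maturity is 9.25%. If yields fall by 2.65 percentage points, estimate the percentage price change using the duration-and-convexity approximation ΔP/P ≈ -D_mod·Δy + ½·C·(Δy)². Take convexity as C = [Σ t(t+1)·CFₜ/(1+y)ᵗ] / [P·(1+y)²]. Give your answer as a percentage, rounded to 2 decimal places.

With y = 0.0925:
  t   CF        PV=CF/(1+0.0925)^t    t·PV        t(t+1)·PV
  1     2,500.00     2,288.3295     2,288.3295       4,576.6590
  2     2,500.00     2,094.5808     4,189.1616      12,567.4848
  3     2,500.00     1,917.2364     5,751.7093      23,006.8371
  4    52,500.00    36,853.0572   147,412.2287     737,061.1433
  Σ                 43,153.2039   159,641.4291     777,212.1243
P = 43,153.2039; D_Mac = 3.69941 yrs; D_mod = 3.38619 yrs; C = 15.08981.
Duration effect: -3.38619 × (-0.0265) = +0.089734
Convexity effect: 0.5 × 15.08981 × (-0.0265)² = +0.0052984
ΔP/P ≈ +0.089734 + 0.0052984 = +0.095032 = +9.5032%.

+9.50%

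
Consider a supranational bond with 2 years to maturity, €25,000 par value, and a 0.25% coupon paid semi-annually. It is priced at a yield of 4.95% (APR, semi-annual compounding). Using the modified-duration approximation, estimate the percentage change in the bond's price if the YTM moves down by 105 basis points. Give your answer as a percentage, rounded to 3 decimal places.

+2.045%

Periodic yield y = 0.02475. Modified duration first:
  t   CF        PV=CF/(1+0.02475)^t    t·PV
  1        31.25        30.4952        30.4952
  2        31.25        29.7587        59.5174
  3        31.25        29.0400        87.1199
  4    25,031.25    22,699.2146    90,796.8582
  Σ                 22,788.5085    90,973.9908
P = 22,788.5085; D_Mac = 3.99210 half-year periods = 1.99605 yrs; D_mod = 1.99605/(1+0.02475) = 1.94784 yrs.
ΔP/P ≈ -D_mod · Δy = -1.94784 × (-0.0105) = +0.020452 = +2.0452%.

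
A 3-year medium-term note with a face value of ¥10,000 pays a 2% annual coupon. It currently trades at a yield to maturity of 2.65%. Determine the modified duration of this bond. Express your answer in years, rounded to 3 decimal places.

2.865 years

Periodic yield y = 0.0265. First find Macaulay duration:
  t   CF        PV=CF/(1+0.0265)^t    t·PV
  1       200.00       194.8368       194.8368
  2       200.00       189.8069       379.6139
  3    10,200.00     9,430.2523    28,290.7568
  Σ                  9,814.8960    28,865.2075
P = 9,814.8960; Macaulay duration = 28,865.2075 / 9,814.8960 = 2.94096 years.
Modified duration = D_Mac / (1 + y) = 2.94096 / 1.0265 = 2.86504 years.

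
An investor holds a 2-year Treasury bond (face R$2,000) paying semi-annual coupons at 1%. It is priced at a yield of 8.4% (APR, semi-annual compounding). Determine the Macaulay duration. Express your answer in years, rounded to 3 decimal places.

1.984 years

Periodic yield y = 0.042. Discount each cash flow and weight by its period:
  t   CF        PV=CF/(1+0.042)^t    t·PV
  1        10.00         9.5969         9.5969
  2        10.00         9.2101        18.4202
  3        10.00         8.8389        26.5166
  4     2,010.00     1,705.0031     6,820.0125
  Σ                  1,732.6490     6,874.5463
Price P = Σ PV = 1,732.6490.
Macaulay duration = Σ(t·PV) / P = 6,874.5463 / 1,732.6490 = 3.96765 half-year periods.
In years: 3.96765 / 2 = 1.98383 years.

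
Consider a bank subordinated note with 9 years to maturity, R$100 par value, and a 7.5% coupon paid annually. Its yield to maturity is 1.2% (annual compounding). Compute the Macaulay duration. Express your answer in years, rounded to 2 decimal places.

Periodic yield y = 0.012. Discount each cash flow and weight by its year:
  t   CF        PV=CF/(1+0.012)^t    t·PV
  1         7.50         7.4111         7.4111
  2         7.50         7.3232        14.6464
  3         7.50         7.2364        21.7091
  4         7.50         7.1505        28.6022
  5         7.50         7.0658        35.3288
  6         7.50         6.9820        41.8918
  7         7.50         6.8992        48.2943
  8         7.50         6.8174        54.5390
  9       107.50        96.5570       869.0132
  Σ                    153.4425     1,121.4358
Price P = Σ PV = 153.4425.
Macaulay duration = Σ(t·PV) / P = 1,121.4358 / 153.4425 = 7.30851 years.

7.31 years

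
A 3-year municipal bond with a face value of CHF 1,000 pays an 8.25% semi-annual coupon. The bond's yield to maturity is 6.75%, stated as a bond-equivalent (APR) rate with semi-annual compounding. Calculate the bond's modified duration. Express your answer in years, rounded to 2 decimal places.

2.64 years

Periodic yield y = 0.03375. First find Macaulay duration:
  t   CF        PV=CF/(1+0.03375)^t    t·PV
  1        41.25        39.9033        39.9033
  2        41.25        38.6005        77.2010
  3        41.25        37.3403       112.0208
  4        41.25        36.1212       144.4847
  5        41.25        34.9419       174.7094
  6     1,041.25       853.2217     5,119.3300
  Σ                  1,040.1288     5,667.6492
P = 1,040.1288; Macaulay duration = 5,667.6492 / 1,040.1288 = 5.44899 half-year periods = 2.72449 years.
Modified duration = D_Mac / (1 + y) = 2.72449 / 1.03375 = 2.63554 years.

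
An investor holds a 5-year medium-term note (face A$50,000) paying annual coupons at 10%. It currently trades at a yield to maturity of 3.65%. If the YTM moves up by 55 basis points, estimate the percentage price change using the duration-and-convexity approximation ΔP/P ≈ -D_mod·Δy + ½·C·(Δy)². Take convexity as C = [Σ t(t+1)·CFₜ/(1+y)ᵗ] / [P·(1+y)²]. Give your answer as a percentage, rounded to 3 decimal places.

With y = 0.0365:
  t   CF        PV=CF/(1+0.0365)^t    t·PV        t(t+1)·PV
  1     5,000.00     4,823.9267     4,823.9267       9,647.8534
  2     5,000.00     4,654.0537     9,308.1074      27,924.3223
  3     5,000.00     4,490.1628    13,470.4883      53,881.9533
  4     5,000.00     4,332.0432    17,328.1728      86,640.8640
  5    55,000.00    45,974.4092   229,872.0462   1,379,232.2771
  Σ                 64,274.5956   274,802.7414   1,557,327.2700
P = 64,274.5956; D_Mac = 4.27545 yrs; D_mod = 4.12489 yrs; C = 22.55288.
Duration effect: -4.12489 × (+0.0055) = -0.022687
Convexity effect: 0.5 × 22.55288 × (0.0055)² = +0.0003411
ΔP/P ≈ -0.022687 + 0.0003411 = -0.022346 = -2.2346%.

-2.235%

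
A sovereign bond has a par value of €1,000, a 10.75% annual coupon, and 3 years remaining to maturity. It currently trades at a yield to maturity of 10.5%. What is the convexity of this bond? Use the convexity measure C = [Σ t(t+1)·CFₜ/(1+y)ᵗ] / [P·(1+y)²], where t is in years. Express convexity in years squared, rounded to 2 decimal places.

8.61

With y = 0.105:
  t   CF        PV=CF/(1+0.105)^t    t·PV        t(t+1)·PV
  1       107.50        97.2851        97.2851         194.5701
  2       107.50        88.0408       176.0816         528.2447
  3     1,107.50       820.8370     2,462.5109       9,850.0435
  Σ                  1,006.1628     2,735.8775      10,572.8583
P = 1,006.1628.
Convexity = Σ t(t+1)·PV / [P·(1+y)²] = 10,572.8583 / (1,006.1628 × 1.221025) = 8.60597.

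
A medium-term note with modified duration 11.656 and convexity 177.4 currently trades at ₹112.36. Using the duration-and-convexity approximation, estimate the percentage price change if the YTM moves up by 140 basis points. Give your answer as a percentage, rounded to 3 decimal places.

Duration effect: -D_mod·Δy = -11.656 × (+0.014) = -0.163184
Convexity effect: ½·C·(Δy)² = 0.5 × 177.4 × (0.014)² = +0.0173852
ΔP/P ≈ -0.163184 + 0.0173852 = -0.1457988
= -14.57988%.

-14.580%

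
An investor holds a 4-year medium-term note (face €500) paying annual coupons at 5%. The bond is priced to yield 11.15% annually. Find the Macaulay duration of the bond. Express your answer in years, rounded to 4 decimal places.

3.6884 years

Periodic yield y = 0.1115. Discount each cash flow and weight by its year:
  t   CF        PV=CF/(1+0.1115)^t    t·PV
  1        25.00        22.4921        22.4921
  2        25.00        20.2358        40.4717
  3        25.00        18.2059        54.6176
  4       525.00       343.9707     1,375.8828
  Σ                    404.9045     1,493.4642
Price P = Σ PV = 404.9045.
Macaulay duration = Σ(t·PV) / P = 1,493.4642 / 404.9045 = 3.68844 years.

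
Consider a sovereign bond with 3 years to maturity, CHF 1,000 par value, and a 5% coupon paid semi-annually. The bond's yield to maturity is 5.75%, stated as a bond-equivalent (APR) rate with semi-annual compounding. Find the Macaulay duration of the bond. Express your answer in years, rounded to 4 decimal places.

2.8207 years

Periodic yield y = 0.02875. Discount each cash flow and weight by its period:
  t   CF        PV=CF/(1+0.02875)^t    t·PV
  1        25.00        24.3013        24.3013
  2        25.00        23.6222        47.2444
  3        25.00        22.9620        68.8861
  4        25.00        22.3203        89.2813
  5        25.00        21.6966       108.4828
  6     1,025.00       864.6986     5,188.1918
  Σ                    979.6011     5,526.3878
Price P = Σ PV = 979.6011.
Macaulay duration = Σ(t·PV) / P = 5,526.3878 / 979.6011 = 5.64147 half-year periods.
In years: 5.64147 / 2 = 2.82073 years.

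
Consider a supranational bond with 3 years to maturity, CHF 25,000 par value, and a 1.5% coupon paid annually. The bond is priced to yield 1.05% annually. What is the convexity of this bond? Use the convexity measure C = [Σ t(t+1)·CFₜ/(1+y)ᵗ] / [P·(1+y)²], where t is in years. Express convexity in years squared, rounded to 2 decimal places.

11.52

With y = 0.0105:
  t   CF        PV=CF/(1+0.0105)^t    t·PV        t(t+1)·PV
  1       375.00       371.1034       371.1034         742.2068
  2       375.00       367.2473       734.4946       2,203.4839
  3    25,375.00    24,592.1839    73,776.5516     295,106.2065
  Σ                 25,330.5346    74,882.1497     298,051.8972
P = 25,330.5346.
Convexity = Σ t(t+1)·PV / [P·(1+y)²] = 298,051.8972 / (25,330.5346 × 1.021110) = 11.52325.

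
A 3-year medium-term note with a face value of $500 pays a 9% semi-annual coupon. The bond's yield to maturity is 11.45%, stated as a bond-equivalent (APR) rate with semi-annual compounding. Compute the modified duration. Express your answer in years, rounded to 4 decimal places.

2.5384 years

Periodic yield y = 0.05725. First find Macaulay duration:
  t   CF        PV=CF/(1+0.05725)^t    t·PV
  1        22.50        21.2816        21.2816
  2        22.50        20.1292        40.2585
  3        22.50        19.0392        57.1177
  4        22.50        18.0083        72.0330
  5        22.50        17.0331        85.1656
  6       522.50       374.1279     2,244.7676
  Σ                    469.6194     2,520.6240
P = 469.6194; Macaulay duration = 2,520.6240 / 469.6194 = 5.36738 half-year periods = 2.68369 years.
Modified duration = D_Mac / (1 + y) = 2.68369 / 1.05725 = 2.53837 years.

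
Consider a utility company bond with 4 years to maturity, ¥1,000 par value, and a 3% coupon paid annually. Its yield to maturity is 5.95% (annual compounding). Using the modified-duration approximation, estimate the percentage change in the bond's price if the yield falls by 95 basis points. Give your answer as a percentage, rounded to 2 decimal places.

Periodic yield y = 0.0595. Modified duration first:
  t   CF        PV=CF/(1+0.0595)^t    t·PV
  1        30.00        28.3152        28.3152
  2        30.00        26.7251        53.4502
  3        30.00        25.2243        75.6728
  4     1,030.00       817.3976     3,269.5906
  Σ                    897.6622     3,427.0288
P = 897.6622; D_Mac = 3.81773 yrs; D_mod = 3.81773/(1+0.0595) = 3.60333 yrs.
ΔP/P ≈ -D_mod · Δy = -3.60333 × (-0.0095) = +0.034232 = +3.4232%.

+3.42%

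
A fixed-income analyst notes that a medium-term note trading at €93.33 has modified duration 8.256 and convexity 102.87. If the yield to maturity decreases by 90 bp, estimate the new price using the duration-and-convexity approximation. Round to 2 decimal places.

€100.65

Duration effect: -D_mod·Δy = -8.256 × (-0.009) = +0.074304
Convexity effect: ½·C·(Δy)² = 0.5 × 102.87 × (-0.009)² = +0.004166235
ΔP/P ≈ +0.074304 + 0.004166235 = +0.078470235
New price ≈ 93.33 × (1 + 0.078470235) = 100.65362703255.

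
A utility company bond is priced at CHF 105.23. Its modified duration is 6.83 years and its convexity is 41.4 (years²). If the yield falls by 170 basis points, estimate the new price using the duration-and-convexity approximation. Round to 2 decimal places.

Duration effect: -D_mod·Δy = -6.83 × (-0.017) = +0.116110
Convexity effect: ½·C·(Δy)² = 0.5 × 41.4 × (-0.017)² = +0.0059823
ΔP/P ≈ +0.116110 + 0.0059823 = +0.1220923
New price ≈ 105.23 × (1 + 0.1220923) = 118.077772729.

CHF 118.08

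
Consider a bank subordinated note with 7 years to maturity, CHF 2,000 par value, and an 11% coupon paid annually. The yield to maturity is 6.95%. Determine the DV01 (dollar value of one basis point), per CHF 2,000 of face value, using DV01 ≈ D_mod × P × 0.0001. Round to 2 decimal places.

Periodic yield y = 0.0695.
  t   CF        PV=CF/(1+0.0695)^t    t·PV
  1       220.00       205.7036       205.7036
  2       220.00       192.3362       384.6725
  3       220.00       179.8375       539.5126
  4       220.00       168.1510       672.6041
  5       220.00       157.2240       786.1198
  6       220.00       147.0070       882.0419
  7     2,220.00     1,387.0351     9,709.2457
  Σ                  2,437.2944    13,179.9001
P = 2,437.2944; D_Mac = 5.40759 yrs; D_mod = 5.05619 yrs.
DV01 ≈ 5.05619 × 2,437.2944 × 0.0001 = 1.232342.

CHF 1.23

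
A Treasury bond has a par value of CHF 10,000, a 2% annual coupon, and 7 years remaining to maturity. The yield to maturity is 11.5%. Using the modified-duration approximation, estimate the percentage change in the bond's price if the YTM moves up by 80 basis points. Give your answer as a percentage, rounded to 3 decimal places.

Periodic yield y = 0.115. Modified duration first:
  t   CF        PV=CF/(1+0.115)^t    t·PV
  1       200.00       179.3722       179.3722
  2       200.00       160.8719       321.7439
  3       200.00       144.2798       432.8393
  4       200.00       129.3989       517.5955
  5       200.00       116.0528       580.2640
  6       200.00       104.0832       624.4994
  7    10,200.00     4,760.7579    33,325.3056
  Σ                  5,594.8167    35,981.6199
P = 5,594.8167; D_Mac = 6.43124 yrs; D_mod = 6.43124/(1+0.115) = 5.76793 yrs.
ΔP/P ≈ -D_mod · Δy = -5.76793 × (+0.008) = -0.046143 = -4.6143%.

-4.614%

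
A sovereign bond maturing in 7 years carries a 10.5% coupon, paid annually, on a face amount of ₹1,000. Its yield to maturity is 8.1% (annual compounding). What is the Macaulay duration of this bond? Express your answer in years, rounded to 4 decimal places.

5.3964 years

Periodic yield y = 0.081. Discount each cash flow and weight by its year:
  t   CF        PV=CF/(1+0.081)^t    t·PV
  1       105.00        97.1323        97.1323
  2       105.00        89.8541       179.7082
  3       105.00        83.1213       249.3638
  4       105.00        76.8930       307.5718
  5       105.00        71.1313       355.6566
  6       105.00        65.8014       394.8084
  7     1,105.00       640.5933     4,484.1534
  Σ                  1,124.5267     6,068.3945
Price P = Σ PV = 1,124.5267.
Macaulay duration = Σ(t·PV) / P = 6,068.3945 / 1,124.5267 = 5.39640 years.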